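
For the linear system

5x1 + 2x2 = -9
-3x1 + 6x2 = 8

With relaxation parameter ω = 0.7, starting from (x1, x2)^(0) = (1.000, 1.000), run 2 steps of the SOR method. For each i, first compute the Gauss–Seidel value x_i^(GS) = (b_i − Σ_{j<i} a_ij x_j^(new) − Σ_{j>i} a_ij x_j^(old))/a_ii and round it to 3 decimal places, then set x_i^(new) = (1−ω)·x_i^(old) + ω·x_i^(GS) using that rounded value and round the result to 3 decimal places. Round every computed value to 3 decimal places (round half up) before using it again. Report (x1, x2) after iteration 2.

Iteration 1:
  x1: GS value = (-9 - (2)·1.000) / (5) = -2.200;  x1 ← (1−ω)·1.000 + ω·-2.200 = -1.240
  x2: GS value = (8 - (-3)·-1.240) / (6) = 0.713;  x2 ← (1−ω)·1.000 + ω·0.713 = 0.799
Iteration 2:
  x1: GS value = (-9 - (2)·0.799) / (5) = -2.120;  x1 ← (1−ω)·-1.240 + ω·-2.120 = -1.856
  x2: GS value = (8 - (-3)·-1.856) / (6) = 0.405;  x2 ← (1−ω)·0.799 + ω·0.405 = 0.523

(-1.856, 0.523)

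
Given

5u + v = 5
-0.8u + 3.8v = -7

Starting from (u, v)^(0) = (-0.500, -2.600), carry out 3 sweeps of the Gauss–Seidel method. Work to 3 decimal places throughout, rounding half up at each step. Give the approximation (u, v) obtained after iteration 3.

Iteration 1:
  u = (5 - (1)·-2.600) / (5) = 1.520
  v = (-7 - (-0.8)·1.520) / (3.8) = -1.522
Iteration 2:
  u = (5 - (1)·-1.522) / (5) = 1.304
  v = (-7 - (-0.8)·1.304) / (3.8) = -1.568
Iteration 3:
  u = (5 - (1)·-1.568) / (5) = 1.314
  v = (-7 - (-0.8)·1.314) / (3.8) = -1.565

(1.314, -1.565)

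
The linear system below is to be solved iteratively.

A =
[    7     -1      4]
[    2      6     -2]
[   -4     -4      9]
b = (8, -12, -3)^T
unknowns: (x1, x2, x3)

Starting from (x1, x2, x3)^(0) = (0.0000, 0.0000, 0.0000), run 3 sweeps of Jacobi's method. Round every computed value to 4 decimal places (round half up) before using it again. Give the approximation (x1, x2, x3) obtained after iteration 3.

(1.1950, -2.5873, -0.9753)

Iteration 1:
  x1 = (8 - (-1)·0.0000 - (4)·0.0000) / (7) = 1.1429
  x2 = (-12 - (2)·0.0000 - (-2)·0.0000) / (6) = -2.0000
  x3 = (-3 - (-4)·0.0000 - (-4)·0.0000) / (9) = -0.3333
Iteration 2:
  x1 = (8 - (-1)·-2.0000 - (4)·-0.3333) / (7) = 1.0476
  x2 = (-12 - (2)·1.1429 - (-2)·-0.3333) / (6) = -2.4921
  x3 = (-3 - (-4)·1.1429 - (-4)·-2.0000) / (9) = -0.7143
Iteration 3:
  x1 = (8 - (-1)·-2.4921 - (4)·-0.7143) / (7) = 1.1950
  x2 = (-12 - (2)·1.0476 - (-2)·-0.7143) / (6) = -2.5873
  x3 = (-3 - (-4)·1.0476 - (-4)·-2.4921) / (9) = -0.9753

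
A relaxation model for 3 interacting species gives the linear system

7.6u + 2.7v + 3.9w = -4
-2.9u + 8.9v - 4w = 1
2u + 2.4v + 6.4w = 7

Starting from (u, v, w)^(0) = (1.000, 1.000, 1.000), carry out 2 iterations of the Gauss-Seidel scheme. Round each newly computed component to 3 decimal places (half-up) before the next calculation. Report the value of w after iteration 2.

1.378

Iteration 1:
  u = (-4 - (2.7)·1.000 - (3.9)·1.000) / (7.6) = -1.395
  v = (1 - (-2.9)·-1.395 - (-4)·1.000) / (8.9) = 0.107
  w = (7 - (2)·-1.395 - (2.4)·0.107) / (6.4) = 1.490
Iteration 2:
  u = (-4 - (2.7)·0.107 - (3.9)·1.490) / (7.6) = -1.329
  v = (1 - (-2.9)·-1.329 - (-4)·1.490) / (8.9) = 0.349
  w = (7 - (2)·-1.329 - (2.4)·0.349) / (6.4) = 1.378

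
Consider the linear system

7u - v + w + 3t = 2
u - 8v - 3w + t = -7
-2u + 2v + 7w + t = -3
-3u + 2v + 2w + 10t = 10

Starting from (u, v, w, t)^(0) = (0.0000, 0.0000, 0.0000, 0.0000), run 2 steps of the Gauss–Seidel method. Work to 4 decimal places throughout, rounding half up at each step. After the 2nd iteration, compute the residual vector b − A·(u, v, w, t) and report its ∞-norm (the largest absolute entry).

Iteration 1:
  u = (2 - (-1)·0.0000 - (1)·0.0000 - (3)·0.0000) / (7) = 0.2857
  v = (-7 - (1)·0.2857 - (-3)·0.0000 - (1)·0.0000) / (-8) = 0.9107
  w = (-3 - (-2)·0.2857 - (2)·0.9107 - (1)·0.0000) / (7) = -0.6071
  t = (10 - (-3)·0.2857 - (2)·0.9107 - (2)·-0.6071) / (10) = 1.0250
Iteration 2:
  u = (2 - (-1)·0.9107 - (1)·-0.6071 - (3)·1.0250) / (7) = 0.0633
  v = (-7 - (1)·0.0633 - (-3)·-0.6071 - (1)·1.0250) / (-8) = 1.2387
  w = (-3 - (-2)·0.0633 - (2)·1.2387 - (1)·1.0250) / (7) = -0.9108
  t = (10 - (-3)·0.0633 - (2)·1.2387 - (2)·-0.9108) / (10) = 0.9534
Residual b − A·x = (0.8462, -0.8395, 0.0714, 0.0001); ∞-norm = 0.8462

0.8462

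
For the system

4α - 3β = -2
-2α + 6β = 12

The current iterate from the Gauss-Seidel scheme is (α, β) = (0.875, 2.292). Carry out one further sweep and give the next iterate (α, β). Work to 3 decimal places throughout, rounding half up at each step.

One sweep:
  α = (-2 - (-3)·2.292) / (4) = 1.219
  β = (12 - (-2)·1.219) / (6) = 2.406

(1.219, 2.406)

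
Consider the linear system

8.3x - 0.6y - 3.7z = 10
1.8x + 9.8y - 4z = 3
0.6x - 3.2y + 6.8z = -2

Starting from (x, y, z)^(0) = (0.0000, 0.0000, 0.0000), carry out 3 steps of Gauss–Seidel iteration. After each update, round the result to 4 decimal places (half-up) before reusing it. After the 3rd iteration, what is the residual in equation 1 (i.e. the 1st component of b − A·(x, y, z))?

Iteration 1:
  x = (10 - (-0.6)·0.0000 - (-3.7)·0.0000) / (8.3) = 1.2048
  y = (3 - (1.8)·1.2048 - (-4)·0.0000) / (9.8) = 0.0848
  z = (-2 - (0.6)·1.2048 - (-3.2)·0.0848) / (6.8) = -0.3605
Iteration 2:
  x = (10 - (-0.6)·0.0848 - (-3.7)·-0.3605) / (8.3) = 1.0502
  y = (3 - (1.8)·1.0502 - (-4)·-0.3605) / (9.8) = -0.0339
  z = (-2 - (0.6)·1.0502 - (-3.2)·-0.0339) / (6.8) = -0.4027
Iteration 3:
  x = (10 - (-0.6)·-0.0339 - (-3.7)·-0.4027) / (8.3) = 1.0229
  y = (3 - (1.8)·1.0229 - (-4)·-0.4027) / (9.8) = -0.0461
  z = (-2 - (0.6)·1.0229 - (-3.2)·-0.0461) / (6.8) = -0.4061
Residual b − A·x = (-0.0203, -0.0138, 0.0002)

-0.0203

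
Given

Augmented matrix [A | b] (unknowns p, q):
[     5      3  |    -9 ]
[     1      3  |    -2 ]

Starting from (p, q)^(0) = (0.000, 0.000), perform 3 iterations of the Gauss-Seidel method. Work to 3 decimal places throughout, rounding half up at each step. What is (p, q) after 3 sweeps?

Iteration 1:
  p = (-9 - (3)·0.000) / (5) = -1.800
  q = (-2 - (1)·-1.800) / (3) = -0.067
Iteration 2:
  p = (-9 - (3)·-0.067) / (5) = -1.760
  q = (-2 - (1)·-1.760) / (3) = -0.080
Iteration 3:
  p = (-9 - (3)·-0.080) / (5) = -1.752
  q = (-2 - (1)·-1.752) / (3) = -0.083

(-1.752, -0.083)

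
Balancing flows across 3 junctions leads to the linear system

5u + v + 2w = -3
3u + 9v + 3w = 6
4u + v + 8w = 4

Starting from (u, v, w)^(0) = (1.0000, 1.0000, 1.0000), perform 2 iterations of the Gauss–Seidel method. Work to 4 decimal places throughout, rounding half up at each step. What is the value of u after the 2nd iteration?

-1.1500

Iteration 1:
  u = (-3 - (1)·1.0000 - (2)·1.0000) / (5) = -1.2000
  v = (6 - (3)·-1.2000 - (3)·1.0000) / (9) = 0.7333
  w = (4 - (4)·-1.2000 - (1)·0.7333) / (8) = 1.0083
Iteration 2:
  u = (-3 - (1)·0.7333 - (2)·1.0083) / (5) = -1.1500
  v = (6 - (3)·-1.1500 - (3)·1.0083) / (9) = 0.7139
  w = (4 - (4)·-1.1500 - (1)·0.7139) / (8) = 0.9858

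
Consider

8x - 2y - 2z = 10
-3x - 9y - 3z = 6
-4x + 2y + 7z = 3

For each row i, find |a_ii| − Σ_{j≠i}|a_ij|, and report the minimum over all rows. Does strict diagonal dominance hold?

row 1: |8| − (2+2) = 4
row 2: |-9| − (3+3) = 3
row 3: |7| − (4+2) = 1
minimum over rows = 1 → strictly diagonally dominant (convergence guaranteed)

1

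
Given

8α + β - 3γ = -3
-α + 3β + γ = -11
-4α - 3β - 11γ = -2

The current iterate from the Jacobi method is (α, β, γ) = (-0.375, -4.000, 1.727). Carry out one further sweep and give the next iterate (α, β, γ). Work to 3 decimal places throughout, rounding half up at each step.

(0.773, -4.367, 1.409)

One sweep:
  α = (-3 - (1)·-4.000 - (-3)·1.727) / (8) = 0.773
  β = (-11 - (-1)·-0.375 - (1)·1.727) / (3) = -4.367
  γ = (-2 - (-4)·-0.375 - (-3)·-4.000) / (-11) = 1.409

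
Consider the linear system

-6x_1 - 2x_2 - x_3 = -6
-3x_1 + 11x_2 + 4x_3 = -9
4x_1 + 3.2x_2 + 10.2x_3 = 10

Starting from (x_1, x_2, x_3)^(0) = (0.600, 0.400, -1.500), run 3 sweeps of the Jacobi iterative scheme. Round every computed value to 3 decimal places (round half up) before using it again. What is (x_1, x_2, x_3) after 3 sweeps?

(1.150, -0.774, 0.846)

Iteration 1:
  x_1 = (-6 - (-2)·0.400 - (-1)·-1.500) / (-6) = 1.117
  x_2 = (-9 - (-3)·0.600 - (4)·-1.500) / (11) = -0.109
  x_3 = (10 - (4)·0.600 - (3.2)·0.400) / (10.2) = 0.620
Iteration 2:
  x_1 = (-6 - (-2)·-0.109 - (-1)·0.620) / (-6) = 0.933
  x_2 = (-9 - (-3)·1.117 - (4)·0.620) / (11) = -0.739
  x_3 = (10 - (4)·1.117 - (3.2)·-0.109) / (10.2) = 0.577
Iteration 3:
  x_1 = (-6 - (-2)·-0.739 - (-1)·0.577) / (-6) = 1.150
  x_2 = (-9 - (-3)·0.933 - (4)·0.577) / (11) = -0.774
  x_3 = (10 - (4)·0.933 - (3.2)·-0.739) / (10.2) = 0.846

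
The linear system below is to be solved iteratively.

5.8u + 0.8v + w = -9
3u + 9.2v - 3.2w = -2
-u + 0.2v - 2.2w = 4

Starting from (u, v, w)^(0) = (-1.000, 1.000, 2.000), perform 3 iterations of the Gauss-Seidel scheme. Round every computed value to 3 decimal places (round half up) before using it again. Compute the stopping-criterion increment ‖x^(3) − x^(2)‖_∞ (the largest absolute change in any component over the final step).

Iteration 1:
  u = (-9 - (0.8)·1.000 - (1)·2.000) / (5.8) = -2.034
  v = (-2 - (3)·-2.034 - (-3.2)·2.000) / (9.2) = 1.142
  w = (4 - (-1)·-2.034 - (0.2)·1.142) / (-2.2) = -0.790
Iteration 2:
  u = (-9 - (0.8)·1.142 - (1)·-0.790) / (5.8) = -1.573
  v = (-2 - (3)·-1.573 - (-3.2)·-0.790) / (9.2) = 0.021
  w = (4 - (-1)·-1.573 - (0.2)·0.021) / (-2.2) = -1.101
Iteration 3:
  u = (-9 - (0.8)·0.021 - (1)·-1.101) / (5.8) = -1.365
  v = (-2 - (3)·-1.365 - (-3.2)·-1.101) / (9.2) = -0.155
  w = (4 - (-1)·-1.365 - (0.2)·-0.155) / (-2.2) = -1.212
Change: (0.208, -0.176, -0.111) → max |·| = 0.208

0.208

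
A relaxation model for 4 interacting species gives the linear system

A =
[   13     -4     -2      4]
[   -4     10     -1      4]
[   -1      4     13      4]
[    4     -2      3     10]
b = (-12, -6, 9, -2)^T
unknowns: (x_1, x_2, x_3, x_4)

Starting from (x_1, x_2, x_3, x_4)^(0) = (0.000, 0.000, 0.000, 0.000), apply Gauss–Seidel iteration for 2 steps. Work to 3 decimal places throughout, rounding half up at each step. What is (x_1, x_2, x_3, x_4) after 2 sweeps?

(-0.988, -0.783, 0.950, -0.246)

Iteration 1:
  x_1 = (-12 - (-4)·0.000 - (-2)·0.000 - (4)·0.000) / (13) = -0.923
  x_2 = (-6 - (-4)·-0.923 - (-1)·0.000 - (4)·0.000) / (10) = -0.969
  x_3 = (9 - (-1)·-0.923 - (4)·-0.969 - (4)·0.000) / (13) = 0.919
  x_4 = (-2 - (4)·-0.923 - (-2)·-0.969 - (3)·0.919) / (10) = -0.300
Iteration 2:
  x_1 = (-12 - (-4)·-0.969 - (-2)·0.919 - (4)·-0.300) / (13) = -0.988
  x_2 = (-6 - (-4)·-0.988 - (-1)·0.919 - (4)·-0.300) / (10) = -0.783
  x_3 = (9 - (-1)·-0.988 - (4)·-0.783 - (4)·-0.300) / (13) = 0.950
  x_4 = (-2 - (4)·-0.988 - (-2)·-0.783 - (3)·0.950) / (10) = -0.246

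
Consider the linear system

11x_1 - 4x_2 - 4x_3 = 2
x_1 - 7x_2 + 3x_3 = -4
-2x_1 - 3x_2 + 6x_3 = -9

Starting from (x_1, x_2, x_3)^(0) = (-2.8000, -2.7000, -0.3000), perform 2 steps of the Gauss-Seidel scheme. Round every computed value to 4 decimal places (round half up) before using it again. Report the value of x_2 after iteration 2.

-0.1775

Iteration 1:
  x_1 = (2 - (-4)·-2.7000 - (-4)·-0.3000) / (11) = -0.9091
  x_2 = (-4 - (1)·-0.9091 - (3)·-0.3000) / (-7) = 0.3130
  x_3 = (-9 - (-2)·-0.9091 - (-3)·0.3130) / (6) = -1.6465
Iteration 2:
  x_1 = (2 - (-4)·0.3130 - (-4)·-1.6465) / (11) = -0.3031
  x_2 = (-4 - (1)·-0.3031 - (3)·-1.6465) / (-7) = -0.1775
  x_3 = (-9 - (-2)·-0.3031 - (-3)·-0.1775) / (6) = -1.6898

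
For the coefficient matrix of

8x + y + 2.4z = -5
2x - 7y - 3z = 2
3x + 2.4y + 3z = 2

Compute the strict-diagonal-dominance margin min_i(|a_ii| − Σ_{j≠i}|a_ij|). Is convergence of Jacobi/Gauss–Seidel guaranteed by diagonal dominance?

-2.4

row 1: |8| − (1+2.4) = 4.6
row 2: |-7| − (2+3) = 2
row 3: |3| − (3+2.4) = -2.4
minimum over rows = -2.4 → not strictly diagonally dominant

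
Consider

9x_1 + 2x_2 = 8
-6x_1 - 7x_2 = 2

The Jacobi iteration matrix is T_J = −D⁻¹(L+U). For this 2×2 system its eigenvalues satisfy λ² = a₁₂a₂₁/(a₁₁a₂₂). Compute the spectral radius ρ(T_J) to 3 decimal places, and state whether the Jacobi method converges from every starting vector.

a₁₂a₂₁/(a₁₁a₂₂) = (2)·(-6) / ((9)·(-7)) = 0.190476
ρ = √|0.190476| = √0.190476 = 0.436
ρ < 1, so Jacobi converges

0.436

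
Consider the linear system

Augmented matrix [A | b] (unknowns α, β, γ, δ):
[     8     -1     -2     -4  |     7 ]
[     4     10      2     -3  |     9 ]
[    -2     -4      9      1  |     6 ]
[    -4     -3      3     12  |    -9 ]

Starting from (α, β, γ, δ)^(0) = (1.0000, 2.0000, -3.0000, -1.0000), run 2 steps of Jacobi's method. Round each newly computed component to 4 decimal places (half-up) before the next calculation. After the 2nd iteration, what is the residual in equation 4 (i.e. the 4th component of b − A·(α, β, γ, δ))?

Iteration 1:
  α = (7 - (-1)·2.0000 - (-2)·-3.0000 - (-4)·-1.0000) / (8) = -0.1250
  β = (9 - (4)·1.0000 - (2)·-3.0000 - (-3)·-1.0000) / (10) = 0.8000
  γ = (6 - (-2)·1.0000 - (-4)·2.0000 - (1)·-1.0000) / (9) = 1.8889
  δ = (-9 - (-4)·1.0000 - (-3)·2.0000 - (3)·-3.0000) / (12) = 0.8333
Iteration 2:
  α = (7 - (-1)·0.8000 - (-2)·1.8889 - (-4)·0.8333) / (8) = 1.8639
  β = (9 - (4)·-0.1250 - (2)·1.8889 - (-3)·0.8333) / (10) = 0.8222
  γ = (6 - (-2)·-0.1250 - (-4)·0.8000 - (1)·0.8333) / (9) = 0.9019
  δ = (-9 - (-4)·-0.1250 - (-3)·0.8000 - (3)·1.8889) / (12) = -1.0639
Residual b − A·x = (-9.5408, -11.6731, 5.9634, 10.9833)

10.9833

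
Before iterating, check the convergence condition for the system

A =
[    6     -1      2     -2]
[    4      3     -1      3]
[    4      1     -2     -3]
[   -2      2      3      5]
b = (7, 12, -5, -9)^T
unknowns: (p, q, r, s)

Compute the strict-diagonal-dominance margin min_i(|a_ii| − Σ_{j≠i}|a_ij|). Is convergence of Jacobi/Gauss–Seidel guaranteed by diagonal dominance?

row 1: |6| − (1+2+2) = 1
row 2: |3| − (4+1+3) = -5
row 3: |-2| − (4+1+3) = -6
row 4: |5| − (2+2+3) = -2
minimum over rows = -6 → not strictly diagonally dominant

-6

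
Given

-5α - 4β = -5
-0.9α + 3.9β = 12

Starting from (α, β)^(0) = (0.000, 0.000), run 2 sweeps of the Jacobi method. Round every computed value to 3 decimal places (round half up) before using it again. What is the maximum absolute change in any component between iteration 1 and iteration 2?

Iteration 1:
  α = (-5 - (-4)·0.000) / (-5) = 1.000
  β = (12 - (-0.9)·0.000) / (3.9) = 3.077
Iteration 2:
  α = (-5 - (-4)·3.077) / (-5) = -1.462
  β = (12 - (-0.9)·1.000) / (3.9) = 3.308
Change: (-2.462, 0.231) → max |·| = 2.462

2.462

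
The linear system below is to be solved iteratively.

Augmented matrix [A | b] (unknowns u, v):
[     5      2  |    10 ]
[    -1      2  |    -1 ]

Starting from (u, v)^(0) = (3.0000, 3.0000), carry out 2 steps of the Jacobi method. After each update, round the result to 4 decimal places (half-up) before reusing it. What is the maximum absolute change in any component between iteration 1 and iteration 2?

Iteration 1:
  u = (10 - (2)·3.0000) / (5) = 0.8000
  v = (-1 - (-1)·3.0000) / (2) = 1.0000
Iteration 2:
  u = (10 - (2)·1.0000) / (5) = 1.6000
  v = (-1 - (-1)·0.8000) / (2) = -0.1000
Change: (0.8000, -1.1000) → max |·| = 1.1000

1.1000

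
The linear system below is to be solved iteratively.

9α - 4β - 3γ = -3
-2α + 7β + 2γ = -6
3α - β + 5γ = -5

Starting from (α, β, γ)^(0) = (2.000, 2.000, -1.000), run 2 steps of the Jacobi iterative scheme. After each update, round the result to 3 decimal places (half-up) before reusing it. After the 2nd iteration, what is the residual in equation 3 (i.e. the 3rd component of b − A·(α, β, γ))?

Iteration 1:
  α = (-3 - (-4)·2.000 - (-3)·-1.000) / (9) = 0.222
  β = (-6 - (-2)·2.000 - (2)·-1.000) / (7) = 0.000
  γ = (-5 - (3)·2.000 - (-1)·2.000) / (5) = -1.800
Iteration 2:
  α = (-3 - (-4)·0.000 - (-3)·-1.800) / (9) = -0.933
  β = (-6 - (-2)·0.222 - (2)·-1.800) / (7) = -0.279
  γ = (-5 - (3)·0.222 - (-1)·0.000) / (5) = -1.133
Residual b − A·x = (0.882, -3.647, 3.185)

3.185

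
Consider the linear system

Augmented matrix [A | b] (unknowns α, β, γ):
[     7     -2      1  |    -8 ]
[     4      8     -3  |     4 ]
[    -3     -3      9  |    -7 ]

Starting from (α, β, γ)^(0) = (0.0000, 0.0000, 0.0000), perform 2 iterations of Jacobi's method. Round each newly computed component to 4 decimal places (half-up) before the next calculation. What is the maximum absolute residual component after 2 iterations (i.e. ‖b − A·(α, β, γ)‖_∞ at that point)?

Iteration 1:
  α = (-8 - (-2)·0.0000 - (1)·0.0000) / (7) = -1.1429
  β = (4 - (4)·0.0000 - (-3)·0.0000) / (8) = 0.5000
  γ = (-7 - (-3)·0.0000 - (-3)·0.0000) / (9) = -0.7778
Iteration 2:
  α = (-8 - (-2)·0.5000 - (1)·-0.7778) / (7) = -0.8889
  β = (4 - (4)·-1.1429 - (-3)·-0.7778) / (8) = 0.7798
  γ = (-7 - (-3)·-1.1429 - (-3)·0.5000) / (9) = -0.9921
Residual b − A·x = (0.7740, -1.6591, 1.6016); ∞-norm = 1.6591

1.6591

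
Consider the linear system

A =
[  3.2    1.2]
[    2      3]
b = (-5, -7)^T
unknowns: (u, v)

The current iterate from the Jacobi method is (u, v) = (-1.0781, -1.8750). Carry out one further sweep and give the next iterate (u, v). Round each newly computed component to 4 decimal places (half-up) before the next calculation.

(-0.8594, -1.6146)

One sweep:
  u = (-5 - (1.2)·-1.8750) / (3.2) = -0.8594
  v = (-7 - (2)·-1.0781) / (3) = -1.6146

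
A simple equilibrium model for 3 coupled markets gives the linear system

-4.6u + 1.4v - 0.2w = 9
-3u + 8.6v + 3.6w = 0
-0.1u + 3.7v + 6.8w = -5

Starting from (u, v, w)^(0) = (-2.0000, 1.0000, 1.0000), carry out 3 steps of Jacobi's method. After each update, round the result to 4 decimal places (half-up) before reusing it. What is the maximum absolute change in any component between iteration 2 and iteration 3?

0.6735

Iteration 1:
  u = (9 - (1.4)·1.0000 - (-0.2)·1.0000) / (-4.6) = -1.6957
  v = (0 - (-3)·-2.0000 - (3.6)·1.0000) / (8.6) = -1.1163
  w = (-5 - (-0.1)·-2.0000 - (3.7)·1.0000) / (6.8) = -1.3088
Iteration 2:
  u = (9 - (1.4)·-1.1163 - (-0.2)·-1.3088) / (-4.6) = -2.2394
  v = (0 - (-3)·-1.6957 - (3.6)·-1.3088) / (8.6) = -0.0437
  w = (-5 - (-0.1)·-1.6957 - (3.7)·-1.1163) / (6.8) = -0.1528
Iteration 3:
  u = (9 - (1.4)·-0.0437 - (-0.2)·-0.1528) / (-4.6) = -1.9632
  v = (0 - (-3)·-2.2394 - (3.6)·-0.1528) / (8.6) = -0.7172
  w = (-5 - (-0.1)·-2.2394 - (3.7)·-0.0437) / (6.8) = -0.7444
Change: (0.2762, -0.6735, -0.5916) → max |·| = 0.6735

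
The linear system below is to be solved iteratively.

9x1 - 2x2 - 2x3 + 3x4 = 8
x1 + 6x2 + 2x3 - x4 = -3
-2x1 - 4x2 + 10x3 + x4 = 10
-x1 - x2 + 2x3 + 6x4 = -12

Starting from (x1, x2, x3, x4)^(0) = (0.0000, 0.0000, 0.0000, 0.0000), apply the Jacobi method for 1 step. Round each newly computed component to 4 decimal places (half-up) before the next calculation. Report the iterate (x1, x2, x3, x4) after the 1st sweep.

(0.8889, -0.5000, 1.0000, -2.0000)

Iteration 1:
  x1 = (8 - (-2)·0.0000 - (-2)·0.0000 - (3)·0.0000) / (9) = 0.8889
  x2 = (-3 - (1)·0.0000 - (2)·0.0000 - (-1)·0.0000) / (6) = -0.5000
  x3 = (10 - (-2)·0.0000 - (-4)·0.0000 - (1)·0.0000) / (10) = 1.0000
  x4 = (-12 - (-1)·0.0000 - (-1)·0.0000 - (2)·0.0000) / (6) = -2.0000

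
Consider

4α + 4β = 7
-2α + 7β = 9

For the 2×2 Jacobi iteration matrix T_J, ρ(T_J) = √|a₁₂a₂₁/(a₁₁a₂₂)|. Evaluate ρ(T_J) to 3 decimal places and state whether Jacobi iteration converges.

0.535

a₁₂a₂₁/(a₁₁a₂₂) = (4)·(-2) / ((4)·(7)) = -0.285714
ρ = √|-0.285714| = √0.285714 = 0.535
ρ < 1, so Jacobi converges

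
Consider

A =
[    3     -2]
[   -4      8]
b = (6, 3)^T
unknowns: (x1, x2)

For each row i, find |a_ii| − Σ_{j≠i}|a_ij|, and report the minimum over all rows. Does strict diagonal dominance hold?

row 1: |3| − (2) = 1
row 2: |8| − (4) = 4
minimum over rows = 1 → strictly diagonally dominant (convergence guaranteed)

1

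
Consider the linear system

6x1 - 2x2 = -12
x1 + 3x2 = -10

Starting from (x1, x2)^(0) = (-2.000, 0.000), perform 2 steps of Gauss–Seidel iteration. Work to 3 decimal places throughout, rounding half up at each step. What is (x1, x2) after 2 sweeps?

Iteration 1:
  x1 = (-12 - (-2)·0.000) / (6) = -2.000
  x2 = (-10 - (1)·-2.000) / (3) = -2.667
Iteration 2:
  x1 = (-12 - (-2)·-2.667) / (6) = -2.889
  x2 = (-10 - (1)·-2.889) / (3) = -2.370

(-2.889, -2.370)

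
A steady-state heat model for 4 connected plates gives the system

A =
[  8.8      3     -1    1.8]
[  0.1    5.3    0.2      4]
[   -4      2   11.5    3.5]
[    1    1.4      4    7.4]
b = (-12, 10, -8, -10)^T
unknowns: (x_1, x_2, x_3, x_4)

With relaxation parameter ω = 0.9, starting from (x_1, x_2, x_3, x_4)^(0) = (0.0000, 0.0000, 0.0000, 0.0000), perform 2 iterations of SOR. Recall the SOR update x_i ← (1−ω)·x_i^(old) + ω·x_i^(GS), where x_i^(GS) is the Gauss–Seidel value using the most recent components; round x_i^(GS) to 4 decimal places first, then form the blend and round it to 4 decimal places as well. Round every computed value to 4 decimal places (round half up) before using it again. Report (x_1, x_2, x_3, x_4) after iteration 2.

Iteration 1:
  x_1: GS value = (-12 - (3)·0.0000 - (-1)·0.0000 - (1.8)·0.0000) / (8.8) = -1.3636;  x_1 ← (1−ω)·0.0000 + ω·-1.3636 = -1.2272
  x_2: GS value = (10 - (0.1)·-1.2272 - (0.2)·0.0000 - (4)·0.0000) / (5.3) = 1.9099;  x_2 ← (1−ω)·0.0000 + ω·1.9099 = 1.7189
  x_3: GS value = (-8 - (-4)·-1.2272 - (2)·1.7189 - (3.5)·0.0000) / (11.5) = -1.4214;  x_3 ← (1−ω)·0.0000 + ω·-1.4214 = -1.2793
  x_4: GS value = (-10 - (1)·-1.2272 - (1.4)·1.7189 - (4)·-1.2793) / (7.4) = -0.8192;  x_4 ← (1−ω)·0.0000 + ω·-0.8192 = -0.7373
Iteration 2:
  x_1: GS value = (-12 - (3)·1.7189 - (-1)·-1.2793 - (1.8)·-0.7373) / (8.8) = -1.9442;  x_1 ← (1−ω)·-1.2272 + ω·-1.9442 = -1.8725
  x_2: GS value = (10 - (0.1)·-1.8725 - (0.2)·-1.2793 - (4)·-0.7373) / (5.3) = 2.5269;  x_2 ← (1−ω)·1.7189 + ω·2.5269 = 2.4461
  x_3: GS value = (-8 - (-4)·-1.8725 - (2)·2.4461 - (3.5)·-0.7373) / (11.5) = -1.5480;  x_3 ← (1−ω)·-1.2793 + ω·-1.5480 = -1.5211
  x_4: GS value = (-10 - (1)·-1.8725 - (1.4)·2.4461 - (4)·-1.5211) / (7.4) = -0.7389;  x_4 ← (1−ω)·-0.7373 + ω·-0.7389 = -0.7387

(-1.8725, 2.4461, -1.5211, -0.7387)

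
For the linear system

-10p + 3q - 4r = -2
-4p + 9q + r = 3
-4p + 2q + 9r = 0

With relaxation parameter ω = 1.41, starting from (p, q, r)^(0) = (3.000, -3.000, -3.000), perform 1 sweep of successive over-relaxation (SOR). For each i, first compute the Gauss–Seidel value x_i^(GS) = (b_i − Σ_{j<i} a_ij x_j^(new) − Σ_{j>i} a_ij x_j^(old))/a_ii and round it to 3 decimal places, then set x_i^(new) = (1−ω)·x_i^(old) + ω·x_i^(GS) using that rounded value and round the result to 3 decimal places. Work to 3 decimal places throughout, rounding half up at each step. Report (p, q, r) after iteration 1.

Iteration 1:
  p: GS value = (-2 - (3)·-3.000 - (-4)·-3.000) / (-10) = 0.500;  p ← (1−ω)·3.000 + ω·0.500 = -0.525
  q: GS value = (3 - (-4)·-0.525 - (1)·-3.000) / (9) = 0.433;  q ← (1−ω)·-3.000 + ω·0.433 = 1.841
  r: GS value = (0 - (-4)·-0.525 - (2)·1.841) / (9) = -0.642;  r ← (1−ω)·-3.000 + ω·-0.642 = 0.325

(-0.525, 1.841, 0.325)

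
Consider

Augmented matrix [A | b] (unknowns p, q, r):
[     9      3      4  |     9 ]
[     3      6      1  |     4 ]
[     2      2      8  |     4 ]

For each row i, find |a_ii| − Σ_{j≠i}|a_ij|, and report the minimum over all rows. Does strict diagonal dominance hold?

2

row 1: |9| − (3+4) = 2
row 2: |6| − (3+1) = 2
row 3: |8| − (2+2) = 4
minimum over rows = 2 → strictly diagonally dominant (convergence guaranteed)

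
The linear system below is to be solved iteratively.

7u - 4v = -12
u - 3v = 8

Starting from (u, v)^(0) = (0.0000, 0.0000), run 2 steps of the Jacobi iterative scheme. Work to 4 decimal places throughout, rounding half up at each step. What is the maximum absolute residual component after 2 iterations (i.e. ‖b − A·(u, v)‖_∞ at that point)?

Iteration 1:
  u = (-12 - (-4)·0.0000) / (7) = -1.7143
  v = (8 - (1)·0.0000) / (-3) = -2.6667
Iteration 2:
  u = (-12 - (-4)·-2.6667) / (7) = -3.2381
  v = (8 - (1)·-1.7143) / (-3) = -3.2381
Residual b − A·x = (-2.2857, 1.5238); ∞-norm = 2.2857

2.2857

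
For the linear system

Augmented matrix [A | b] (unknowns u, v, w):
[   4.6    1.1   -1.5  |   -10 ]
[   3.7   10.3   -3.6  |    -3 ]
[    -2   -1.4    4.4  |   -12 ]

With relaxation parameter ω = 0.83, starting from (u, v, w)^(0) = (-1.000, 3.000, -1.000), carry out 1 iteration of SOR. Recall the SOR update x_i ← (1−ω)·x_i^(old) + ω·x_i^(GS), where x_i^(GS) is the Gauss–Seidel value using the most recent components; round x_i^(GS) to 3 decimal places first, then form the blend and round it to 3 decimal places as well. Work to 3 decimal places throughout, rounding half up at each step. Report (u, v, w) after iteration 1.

Iteration 1:
  u: GS value = (-10 - (1.1)·3.000 - (-1.5)·-1.000) / (4.6) = -3.217;  u ← (1−ω)·-1.000 + ω·-3.217 = -2.840
  v: GS value = (-3 - (3.7)·-2.840 - (-3.6)·-1.000) / (10.3) = 0.379;  v ← (1−ω)·3.000 + ω·0.379 = 0.825
  w: GS value = (-12 - (-2)·-2.840 - (-1.4)·0.825) / (4.4) = -3.756;  w ← (1−ω)·-1.000 + ω·-3.756 = -3.287

(-2.840, 0.825, -3.287)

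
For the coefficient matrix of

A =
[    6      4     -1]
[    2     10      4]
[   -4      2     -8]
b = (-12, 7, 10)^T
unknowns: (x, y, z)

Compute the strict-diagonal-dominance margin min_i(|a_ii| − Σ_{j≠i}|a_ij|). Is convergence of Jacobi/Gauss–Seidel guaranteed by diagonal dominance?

1

row 1: |6| − (4+1) = 1
row 2: |10| − (2+4) = 4
row 3: |-8| − (4+2) = 2
minimum over rows = 1 → strictly diagonally dominant (convergence guaranteed)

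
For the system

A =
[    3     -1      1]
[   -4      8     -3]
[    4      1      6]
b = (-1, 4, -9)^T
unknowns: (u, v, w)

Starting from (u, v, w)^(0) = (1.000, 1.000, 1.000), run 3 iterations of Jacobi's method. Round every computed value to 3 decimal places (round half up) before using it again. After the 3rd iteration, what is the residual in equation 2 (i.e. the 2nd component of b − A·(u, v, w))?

-5.168

Iteration 1:
  u = (-1 - (-1)·1.000 - (1)·1.000) / (3) = -0.333
  v = (4 - (-4)·1.000 - (-3)·1.000) / (8) = 1.375
  w = (-9 - (4)·1.000 - (1)·1.000) / (6) = -2.333
Iteration 2:
  u = (-1 - (-1)·1.375 - (1)·-2.333) / (3) = 0.903
  v = (4 - (-4)·-0.333 - (-3)·-2.333) / (8) = -0.541
  w = (-9 - (4)·-0.333 - (1)·1.375) / (6) = -1.507
Iteration 3:
  u = (-1 - (-1)·-0.541 - (1)·-1.507) / (3) = -0.011
  v = (4 - (-4)·0.903 - (-3)·-1.507) / (8) = 0.386
  w = (-9 - (4)·0.903 - (1)·-0.541) / (6) = -2.012
Residual b − A·x = (1.431, -5.168, 2.730)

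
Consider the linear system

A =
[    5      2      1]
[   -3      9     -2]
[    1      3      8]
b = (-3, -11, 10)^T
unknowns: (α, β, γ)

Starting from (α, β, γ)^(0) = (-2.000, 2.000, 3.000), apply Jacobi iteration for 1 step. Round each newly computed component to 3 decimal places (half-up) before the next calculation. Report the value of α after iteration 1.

Iteration 1:
  α = (-3 - (2)·2.000 - (1)·3.000) / (5) = -2.000
  β = (-11 - (-3)·-2.000 - (-2)·3.000) / (9) = -1.222
  γ = (10 - (1)·-2.000 - (3)·2.000) / (8) = 0.750

-2.000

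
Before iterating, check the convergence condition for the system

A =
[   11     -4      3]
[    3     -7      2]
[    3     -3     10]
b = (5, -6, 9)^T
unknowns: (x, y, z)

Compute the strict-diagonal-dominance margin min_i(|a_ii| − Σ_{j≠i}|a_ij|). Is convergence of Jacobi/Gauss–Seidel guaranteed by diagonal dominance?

2

row 1: |11| − (4+3) = 4
row 2: |-7| − (3+2) = 2
row 3: |10| − (3+3) = 4
minimum over rows = 2 → strictly diagonally dominant (convergence guaranteed)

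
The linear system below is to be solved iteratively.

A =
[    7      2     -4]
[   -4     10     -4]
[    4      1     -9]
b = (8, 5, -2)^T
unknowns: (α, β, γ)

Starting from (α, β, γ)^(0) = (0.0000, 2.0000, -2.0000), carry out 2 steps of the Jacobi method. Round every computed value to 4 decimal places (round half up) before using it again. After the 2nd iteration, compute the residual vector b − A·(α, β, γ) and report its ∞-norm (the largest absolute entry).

Iteration 1:
  α = (8 - (2)·2.0000 - (-4)·-2.0000) / (7) = -0.5714
  β = (5 - (-4)·0.0000 - (-4)·-2.0000) / (10) = -0.3000
  γ = (-2 - (4)·0.0000 - (1)·2.0000) / (-9) = 0.4444
Iteration 2:
  α = (8 - (2)·-0.3000 - (-4)·0.4444) / (7) = 1.4825
  β = (5 - (-4)·-0.5714 - (-4)·0.4444) / (10) = 0.4492
  γ = (-2 - (4)·-0.5714 - (1)·-0.3000) / (-9) = -0.0651
Residual b − A·x = (-3.5363, 6.1776, -8.9651); ∞-norm = 8.9651

8.9651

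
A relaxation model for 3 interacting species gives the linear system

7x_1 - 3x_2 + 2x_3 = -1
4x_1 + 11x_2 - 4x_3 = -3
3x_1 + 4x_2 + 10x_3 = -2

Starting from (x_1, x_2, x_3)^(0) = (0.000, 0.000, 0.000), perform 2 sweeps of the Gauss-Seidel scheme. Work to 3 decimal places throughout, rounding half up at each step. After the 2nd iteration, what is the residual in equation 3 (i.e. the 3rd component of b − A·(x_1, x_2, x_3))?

Iteration 1:
  x_1 = (-1 - (-3)·0.000 - (2)·0.000) / (7) = -0.143
  x_2 = (-3 - (4)·-0.143 - (-4)·0.000) / (11) = -0.221
  x_3 = (-2 - (3)·-0.143 - (4)·-0.221) / (10) = -0.069
Iteration 2:
  x_1 = (-1 - (-3)·-0.221 - (2)·-0.069) / (7) = -0.218
  x_2 = (-3 - (4)·-0.218 - (-4)·-0.069) / (11) = -0.219
  x_3 = (-2 - (3)·-0.218 - (4)·-0.219) / (10) = -0.047
Residual b − A·x = (-0.037, 0.093, 0.000)

0.000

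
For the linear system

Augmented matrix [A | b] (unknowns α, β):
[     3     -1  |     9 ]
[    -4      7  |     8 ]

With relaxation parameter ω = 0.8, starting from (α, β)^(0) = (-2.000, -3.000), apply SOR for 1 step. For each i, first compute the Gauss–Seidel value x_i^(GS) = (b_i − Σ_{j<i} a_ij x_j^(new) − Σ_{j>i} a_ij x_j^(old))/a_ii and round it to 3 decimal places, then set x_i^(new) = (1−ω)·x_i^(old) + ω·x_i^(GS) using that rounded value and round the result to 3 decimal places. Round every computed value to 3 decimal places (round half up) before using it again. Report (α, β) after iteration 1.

(1.200, 0.863)

Iteration 1:
  α: GS value = (9 - (-1)·-3.000) / (3) = 2.000;  α ← (1−ω)·-2.000 + ω·2.000 = 1.200
  β: GS value = (8 - (-4)·1.200) / (7) = 1.829;  β ← (1−ω)·-3.000 + ω·1.829 = 0.863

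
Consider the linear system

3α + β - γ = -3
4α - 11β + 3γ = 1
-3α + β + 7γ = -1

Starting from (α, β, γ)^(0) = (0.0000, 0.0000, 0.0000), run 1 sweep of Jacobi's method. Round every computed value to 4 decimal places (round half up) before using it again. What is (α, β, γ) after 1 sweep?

Iteration 1:
  α = (-3 - (1)·0.0000 - (-1)·0.0000) / (3) = -1.0000
  β = (1 - (4)·0.0000 - (3)·0.0000) / (-11) = -0.0909
  γ = (-1 - (-3)·0.0000 - (1)·0.0000) / (7) = -0.1429

(-1.0000, -0.0909, -0.1429)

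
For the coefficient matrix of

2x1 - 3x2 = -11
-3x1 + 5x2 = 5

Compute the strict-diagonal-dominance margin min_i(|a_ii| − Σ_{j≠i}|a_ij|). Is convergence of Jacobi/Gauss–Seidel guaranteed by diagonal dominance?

-1

row 1: |2| − (3) = -1
row 2: |5| − (3) = 2
minimum over rows = -1 → not strictly diagonally dominant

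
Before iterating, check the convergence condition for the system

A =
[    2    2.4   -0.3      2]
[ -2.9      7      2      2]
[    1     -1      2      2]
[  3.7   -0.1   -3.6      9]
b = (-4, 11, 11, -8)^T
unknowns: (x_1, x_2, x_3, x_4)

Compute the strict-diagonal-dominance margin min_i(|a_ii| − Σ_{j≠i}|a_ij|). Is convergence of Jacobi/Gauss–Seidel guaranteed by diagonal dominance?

row 1: |2| − (2.4+0.3+2) = -2.7
row 2: |7| − (2.9+2+2) = 0.1
row 3: |2| − (1+1+2) = -2
row 4: |9| − (3.7+0.1+3.6) = 1.6
minimum over rows = -2.7 → not strictly diagonally dominant

-2.7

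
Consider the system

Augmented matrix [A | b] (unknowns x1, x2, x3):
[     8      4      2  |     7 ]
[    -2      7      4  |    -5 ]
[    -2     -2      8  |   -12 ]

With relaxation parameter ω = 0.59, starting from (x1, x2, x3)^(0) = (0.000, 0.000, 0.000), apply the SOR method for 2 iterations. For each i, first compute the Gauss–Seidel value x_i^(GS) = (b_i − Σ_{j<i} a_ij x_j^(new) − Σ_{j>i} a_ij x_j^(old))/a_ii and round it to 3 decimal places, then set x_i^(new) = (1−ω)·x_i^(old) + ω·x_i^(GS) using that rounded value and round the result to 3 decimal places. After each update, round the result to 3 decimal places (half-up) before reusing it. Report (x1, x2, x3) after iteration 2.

(0.953, -0.109, -1.112)

Iteration 1:
  x1: GS value = (7 - (4)·0.000 - (2)·0.000) / (8) = 0.875;  x1 ← (1−ω)·0.000 + ω·0.875 = 0.516
  x2: GS value = (-5 - (-2)·0.516 - (4)·0.000) / (7) = -0.567;  x2 ← (1−ω)·0.000 + ω·-0.567 = -0.335
  x3: GS value = (-12 - (-2)·0.516 - (-2)·-0.335) / (8) = -1.455;  x3 ← (1−ω)·0.000 + ω·-1.455 = -0.858
Iteration 2:
  x1: GS value = (7 - (4)·-0.335 - (2)·-0.858) / (8) = 1.257;  x1 ← (1−ω)·0.516 + ω·1.257 = 0.953
  x2: GS value = (-5 - (-2)·0.953 - (4)·-0.858) / (7) = 0.048;  x2 ← (1−ω)·-0.335 + ω·0.048 = -0.109
  x3: GS value = (-12 - (-2)·0.953 - (-2)·-0.109) / (8) = -1.289;  x3 ← (1−ω)·-0.858 + ω·-1.289 = -1.112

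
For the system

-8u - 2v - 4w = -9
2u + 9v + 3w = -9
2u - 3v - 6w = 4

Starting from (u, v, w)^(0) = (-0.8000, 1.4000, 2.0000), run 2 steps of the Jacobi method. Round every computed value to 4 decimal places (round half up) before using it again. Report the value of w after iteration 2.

Iteration 1:
  u = (-9 - (-2)·1.4000 - (-4)·2.0000) / (-8) = -0.2250
  v = (-9 - (2)·-0.8000 - (3)·2.0000) / (9) = -1.4889
  w = (4 - (2)·-0.8000 - (-3)·1.4000) / (-6) = -1.6333
Iteration 2:
  u = (-9 - (-2)·-1.4889 - (-4)·-1.6333) / (-8) = 2.3139
  v = (-9 - (2)·-0.2250 - (3)·-1.6333) / (9) = -0.4056
  w = (4 - (2)·-0.2250 - (-3)·-1.4889) / (-6) = 0.0028

0.0028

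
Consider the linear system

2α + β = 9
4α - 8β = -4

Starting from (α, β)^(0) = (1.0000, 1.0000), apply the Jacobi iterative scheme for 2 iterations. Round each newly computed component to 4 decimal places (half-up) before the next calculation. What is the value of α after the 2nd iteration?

4.0000

Iteration 1:
  α = (9 - (1)·1.0000) / (2) = 4.0000
  β = (-4 - (4)·1.0000) / (-8) = 1.0000
Iteration 2:
  α = (9 - (1)·1.0000) / (2) = 4.0000
  β = (-4 - (4)·4.0000) / (-8) = 2.5000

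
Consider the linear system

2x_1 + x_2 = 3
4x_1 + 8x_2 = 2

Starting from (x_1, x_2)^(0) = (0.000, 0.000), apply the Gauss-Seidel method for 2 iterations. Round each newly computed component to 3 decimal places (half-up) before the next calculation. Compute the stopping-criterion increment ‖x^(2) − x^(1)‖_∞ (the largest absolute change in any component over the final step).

0.250

Iteration 1:
  x_1 = (3 - (1)·0.000) / (2) = 1.500
  x_2 = (2 - (4)·1.500) / (8) = -0.500
Iteration 2:
  x_1 = (3 - (1)·-0.500) / (2) = 1.750
  x_2 = (2 - (4)·1.750) / (8) = -0.625
Change: (0.250, -0.125) → max |·| = 0.250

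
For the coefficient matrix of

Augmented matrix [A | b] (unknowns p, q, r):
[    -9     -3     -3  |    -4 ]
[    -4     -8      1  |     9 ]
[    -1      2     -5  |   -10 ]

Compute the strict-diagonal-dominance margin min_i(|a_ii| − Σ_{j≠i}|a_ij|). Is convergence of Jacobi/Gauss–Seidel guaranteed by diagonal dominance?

row 1: |-9| − (3+3) = 3
row 2: |-8| − (4+1) = 3
row 3: |-5| − (1+2) = 2
minimum over rows = 2 → strictly diagonally dominant (convergence guaranteed)

2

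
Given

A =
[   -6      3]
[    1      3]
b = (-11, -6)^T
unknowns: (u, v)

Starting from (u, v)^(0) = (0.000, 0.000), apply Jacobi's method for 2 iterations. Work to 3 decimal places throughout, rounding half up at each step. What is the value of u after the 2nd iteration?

0.833

Iteration 1:
  u = (-11 - (3)·0.000) / (-6) = 1.833
  v = (-6 - (1)·0.000) / (3) = -2.000
Iteration 2:
  u = (-11 - (3)·-2.000) / (-6) = 0.833
  v = (-6 - (1)·1.833) / (3) = -2.611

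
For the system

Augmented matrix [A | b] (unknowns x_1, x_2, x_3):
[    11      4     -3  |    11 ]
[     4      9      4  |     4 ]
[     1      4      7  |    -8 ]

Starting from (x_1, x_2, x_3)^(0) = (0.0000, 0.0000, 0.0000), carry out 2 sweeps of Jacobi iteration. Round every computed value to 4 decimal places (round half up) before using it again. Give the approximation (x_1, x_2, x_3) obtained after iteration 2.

(0.5267, 0.5080, -1.5397)

Iteration 1:
  x_1 = (11 - (4)·0.0000 - (-3)·0.0000) / (11) = 1.0000
  x_2 = (4 - (4)·0.0000 - (4)·0.0000) / (9) = 0.4444
  x_3 = (-8 - (1)·0.0000 - (4)·0.0000) / (7) = -1.1429
Iteration 2:
  x_1 = (11 - (4)·0.4444 - (-3)·-1.1429) / (11) = 0.5267
  x_2 = (4 - (4)·1.0000 - (4)·-1.1429) / (9) = 0.5080
  x_3 = (-8 - (1)·1.0000 - (4)·0.4444) / (7) = -1.5397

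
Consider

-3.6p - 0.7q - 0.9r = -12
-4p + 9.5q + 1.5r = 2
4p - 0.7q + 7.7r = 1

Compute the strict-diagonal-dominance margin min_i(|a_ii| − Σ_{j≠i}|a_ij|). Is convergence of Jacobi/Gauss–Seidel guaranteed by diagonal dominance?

2

row 1: |-3.6| − (0.7+0.9) = 2
row 2: |9.5| − (4+1.5) = 4
row 3: |7.7| − (4+0.7) = 3
minimum over rows = 2 → strictly diagonally dominant (convergence guaranteed)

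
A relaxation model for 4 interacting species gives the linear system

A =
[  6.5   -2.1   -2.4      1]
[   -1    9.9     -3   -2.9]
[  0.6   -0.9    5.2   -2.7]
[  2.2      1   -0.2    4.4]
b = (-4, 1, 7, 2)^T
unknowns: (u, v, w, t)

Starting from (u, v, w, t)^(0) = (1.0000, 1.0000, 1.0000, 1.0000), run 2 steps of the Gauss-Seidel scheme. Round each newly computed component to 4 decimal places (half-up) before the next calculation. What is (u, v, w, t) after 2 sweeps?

(0.2776, 0.8582, 1.6844, 0.1973)

Iteration 1:
  u = (-4 - (-2.1)·1.0000 - (-2.4)·1.0000 - (1)·1.0000) / (6.5) = -0.0769
  v = (1 - (-1)·-0.0769 - (-3)·1.0000 - (-2.9)·1.0000) / (9.9) = 0.6892
  w = (7 - (0.6)·-0.0769 - (-0.9)·0.6892 - (-2.7)·1.0000) / (5.2) = 1.9935
  t = (2 - (2.2)·-0.0769 - (1)·0.6892 - (-0.2)·1.9935) / (4.4) = 0.4270
Iteration 2:
  u = (-4 - (-2.1)·0.6892 - (-2.4)·1.9935 - (1)·0.4270) / (6.5) = 0.2776
  v = (1 - (-1)·0.2776 - (-3)·1.9935 - (-2.9)·0.4270) / (9.9) = 0.8582
  w = (7 - (0.6)·0.2776 - (-0.9)·0.8582 - (-2.7)·0.4270) / (5.2) = 1.6844
  t = (2 - (2.2)·0.2776 - (1)·0.8582 - (-0.2)·1.6844) / (4.4) = 0.1973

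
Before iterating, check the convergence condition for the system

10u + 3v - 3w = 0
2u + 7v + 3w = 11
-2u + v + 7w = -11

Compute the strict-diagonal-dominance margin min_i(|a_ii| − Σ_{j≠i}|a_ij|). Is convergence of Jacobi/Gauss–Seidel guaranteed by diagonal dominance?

row 1: |10| − (3+3) = 4
row 2: |7| − (2+3) = 2
row 3: |7| − (2+1) = 4
minimum over rows = 2 → strictly diagonally dominant (convergence guaranteed)

2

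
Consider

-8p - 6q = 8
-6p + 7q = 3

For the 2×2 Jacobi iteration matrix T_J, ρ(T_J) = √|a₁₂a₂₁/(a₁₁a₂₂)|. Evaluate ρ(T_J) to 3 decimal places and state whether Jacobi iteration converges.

0.802

a₁₂a₂₁/(a₁₁a₂₂) = (-6)·(-6) / ((-8)·(7)) = -0.642857
ρ = √|-0.642857| = √0.642857 = 0.802
ρ < 1, so Jacobi converges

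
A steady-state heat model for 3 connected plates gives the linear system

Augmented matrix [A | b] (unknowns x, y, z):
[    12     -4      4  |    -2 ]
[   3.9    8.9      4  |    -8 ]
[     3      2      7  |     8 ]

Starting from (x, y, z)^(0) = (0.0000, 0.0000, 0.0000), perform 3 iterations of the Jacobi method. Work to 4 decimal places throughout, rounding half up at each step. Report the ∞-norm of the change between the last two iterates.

0.4176

Iteration 1:
  x = (-2 - (-4)·0.0000 - (4)·0.0000) / (12) = -0.1667
  y = (-8 - (3.9)·0.0000 - (4)·0.0000) / (8.9) = -0.8989
  z = (8 - (3)·0.0000 - (2)·0.0000) / (7) = 1.1429
Iteration 2:
  x = (-2 - (-4)·-0.8989 - (4)·1.1429) / (12) = -0.8473
  y = (-8 - (3.9)·-0.1667 - (4)·1.1429) / (8.9) = -1.3395
  z = (8 - (3)·-0.1667 - (2)·-0.8989) / (7) = 1.4711
Iteration 3:
  x = (-2 - (-4)·-1.3395 - (4)·1.4711) / (12) = -1.1035
  y = (-8 - (3.9)·-0.8473 - (4)·1.4711) / (8.9) = -1.1888
  z = (8 - (3)·-0.8473 - (2)·-1.3395) / (7) = 1.8887
Change: (-0.2562, 0.1507, 0.4176) → max |·| = 0.4176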